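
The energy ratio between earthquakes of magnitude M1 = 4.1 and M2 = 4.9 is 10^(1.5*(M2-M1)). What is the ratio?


M2 - M1 = 4.9 - 4.1 = 0.8
1.5 * 0.8 = 1.2
ratio = 10^1.2 = 15.85

15.85


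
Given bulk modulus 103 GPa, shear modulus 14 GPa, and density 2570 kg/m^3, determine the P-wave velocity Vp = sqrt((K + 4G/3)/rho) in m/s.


First compute the effective modulus:
K + 4G/3 = 103e9 + 4*14e9/3 = 121666666666.67 Pa
Then divide by density:
121666666666.67 / 2570 = 47341115.4345 Pa/(kg/m^3)
Take the square root:
Vp = sqrt(47341115.4345) = 6880.49 m/s

6880.49


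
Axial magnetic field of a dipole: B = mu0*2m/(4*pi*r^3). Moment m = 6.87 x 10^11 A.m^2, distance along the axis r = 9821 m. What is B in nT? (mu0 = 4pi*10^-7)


m = 6.87 x 10^11 = 687000000000 A.m^2
2m = 1374000000000 A.m^2
r^3 = 9821^3 = 947255494661
B = (4pi*10^-7) * 1374000000000 / (4*pi * 947255494661) * 1e9
= 1726619.322413 / 11903563612398.25 * 1e9
= 145.0506 nT

145.0506


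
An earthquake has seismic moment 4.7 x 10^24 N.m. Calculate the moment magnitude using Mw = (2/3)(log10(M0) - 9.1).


log10(M0) = log10(4.7 x 10^24) = 24.6721
Mw = 2/3 * (24.6721 - 9.1)
= 2/3 * 15.5721
= 10.38

10.38


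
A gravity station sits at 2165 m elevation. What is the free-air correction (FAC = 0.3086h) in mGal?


FAC = 0.3086 * h
= 0.3086 * 2165
= 668.119 mGal

668.119


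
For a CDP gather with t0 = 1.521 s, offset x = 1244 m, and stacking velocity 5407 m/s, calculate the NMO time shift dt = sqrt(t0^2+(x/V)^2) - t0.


x/Vnmo = 1244/5407 = 0.230072
(x/Vnmo)^2 = 0.052933
t0^2 = 2.313441
sqrt(2.313441 + 0.052933) = 1.538302
dt = 1.538302 - 1.521 = 0.017302

0.017302


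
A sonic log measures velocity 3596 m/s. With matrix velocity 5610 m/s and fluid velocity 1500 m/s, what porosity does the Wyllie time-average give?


1/V - 1/Vm = 1/3596 - 1/5610 = 9.983e-05
1/Vf - 1/Vm = 1/1500 - 1/5610 = 0.00048841
phi = 9.983e-05 / 0.00048841 = 0.2044

0.2044


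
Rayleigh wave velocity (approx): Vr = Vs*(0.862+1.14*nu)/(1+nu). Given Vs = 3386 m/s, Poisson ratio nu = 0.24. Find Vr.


Numerator factor = 0.862 + 1.14*0.24 = 1.1356
Denominator = 1 + 0.24 = 1.24
Vr = 3386 * 1.1356 / 1.24 = 3100.92 m/s

3100.92


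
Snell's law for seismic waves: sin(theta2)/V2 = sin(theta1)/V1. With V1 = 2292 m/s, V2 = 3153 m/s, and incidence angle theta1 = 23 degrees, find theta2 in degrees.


sin(theta1) = sin(23 deg) = 0.390731
sin(theta2) = V2/V1 * sin(theta1) = 3153/2292 * 0.390731 = 0.537511
theta2 = arcsin(0.537511) = 32.5144 degrees

32.5144


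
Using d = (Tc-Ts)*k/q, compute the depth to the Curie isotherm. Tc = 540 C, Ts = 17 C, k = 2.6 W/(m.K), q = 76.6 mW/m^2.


T_Curie - T_surf = 540 - 17 = 523 C
Convert q to W/m^2: 76.6 mW/m^2 = 0.0766 W/m^2
d = 523 * 2.6 / 0.0766 = 17751.96 m

17751.96


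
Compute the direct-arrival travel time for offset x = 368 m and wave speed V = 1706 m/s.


t = x / V
= 368 / 1706
= 0.2157 s

0.2157


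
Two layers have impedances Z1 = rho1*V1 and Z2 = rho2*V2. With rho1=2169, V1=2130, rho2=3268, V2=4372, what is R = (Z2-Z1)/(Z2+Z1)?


Z1 = 2169 * 2130 = 4619970
Z2 = 3268 * 4372 = 14287696
R = (14287696 - 4619970) / (14287696 + 4619970) = 9667726 / 18907666 = 0.5113

0.5113


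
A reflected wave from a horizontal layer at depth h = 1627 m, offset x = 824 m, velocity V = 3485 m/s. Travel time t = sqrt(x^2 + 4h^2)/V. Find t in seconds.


x^2 + 4h^2 = 824^2 + 4*1627^2 = 678976 + 10588516 = 11267492
sqrt(11267492) = 3356.7085
t = 3356.7085 / 3485 = 0.9632 s

0.9632


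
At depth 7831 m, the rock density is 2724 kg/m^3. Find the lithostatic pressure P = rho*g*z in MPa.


P = rho * g * z / 1e6
= 2724 * 9.81 * 7831 / 1e6
= 209263427.64 / 1e6
= 209.2634 MPa

209.2634


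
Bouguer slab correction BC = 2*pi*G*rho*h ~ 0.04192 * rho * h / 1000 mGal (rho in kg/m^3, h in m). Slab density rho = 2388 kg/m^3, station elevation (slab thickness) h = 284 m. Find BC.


BC = 0.04192 * rho * h / 1000
= 0.04192 * 2388 * 284 / 1000
= 28.4298 mGal

28.4298


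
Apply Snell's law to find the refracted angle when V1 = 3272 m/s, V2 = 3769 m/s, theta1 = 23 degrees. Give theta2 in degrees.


sin(theta1) = sin(23 deg) = 0.390731
sin(theta2) = V2/V1 * sin(theta1) = 3769/3272 * 0.390731 = 0.450081
theta2 = arcsin(0.450081) = 26.7489 degrees

26.7489


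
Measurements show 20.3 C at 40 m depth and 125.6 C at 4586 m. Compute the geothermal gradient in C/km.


dT = 125.6 - 20.3 = 105.3 C
dz = 4586 - 40 = 4546 m
gradient = dT/dz * 1000 = 105.3/4546 * 1000 = 23.1632 C/km

23.1632


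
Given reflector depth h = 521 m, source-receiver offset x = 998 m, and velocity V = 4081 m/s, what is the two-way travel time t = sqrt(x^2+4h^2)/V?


x^2 + 4h^2 = 998^2 + 4*521^2 = 996004 + 1085764 = 2081768
sqrt(2081768) = 1442.8333
t = 1442.8333 / 4081 = 0.3535 s

0.3535


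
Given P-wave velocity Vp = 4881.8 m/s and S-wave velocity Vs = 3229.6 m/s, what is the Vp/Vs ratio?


Vp/Vs = 4881.8 / 3229.6
= 1.5116

1.5116


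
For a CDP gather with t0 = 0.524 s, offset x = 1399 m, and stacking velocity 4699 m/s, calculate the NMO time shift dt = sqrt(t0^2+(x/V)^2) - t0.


x/Vnmo = 1399/4699 = 0.297723
(x/Vnmo)^2 = 0.088639
t0^2 = 0.274576
sqrt(0.274576 + 0.088639) = 0.602673
dt = 0.602673 - 0.524 = 0.078673

0.078673


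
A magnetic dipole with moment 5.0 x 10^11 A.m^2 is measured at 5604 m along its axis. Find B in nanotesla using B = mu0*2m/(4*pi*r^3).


m = 5.0 x 10^11 = 500000000000 A.m^2
2m = 1000000000000 A.m^2
r^3 = 5604^3 = 175992588864
B = (4pi*10^-7) * 1000000000000 / (4*pi * 175992588864) * 1e9
= 1256637.061436 / 2211588097045.56 * 1e9
= 568.2057 nT

568.2057


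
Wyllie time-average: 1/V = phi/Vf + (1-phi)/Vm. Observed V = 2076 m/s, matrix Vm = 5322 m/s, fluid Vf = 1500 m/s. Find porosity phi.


1/V - 1/Vm = 1/2076 - 1/5322 = 0.0002938
1/Vf - 1/Vm = 1/1500 - 1/5322 = 0.00047877
phi = 0.0002938 / 0.00047877 = 0.6137

0.6137


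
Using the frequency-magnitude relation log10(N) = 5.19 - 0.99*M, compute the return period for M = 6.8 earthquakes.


log10(N) = 5.19 - 0.99*6.8 = -1.542
N = 10^-1.542 = 0.028708
T = 1/N = 1/0.028708 = 34.8337 years

34.8337


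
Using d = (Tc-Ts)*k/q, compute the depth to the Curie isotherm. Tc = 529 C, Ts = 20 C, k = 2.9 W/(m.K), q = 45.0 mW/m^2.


T_Curie - T_surf = 529 - 20 = 509 C
Convert q to W/m^2: 45.0 mW/m^2 = 0.045 W/m^2
d = 509 * 2.9 / 0.045 = 32802.22 m

32802.22


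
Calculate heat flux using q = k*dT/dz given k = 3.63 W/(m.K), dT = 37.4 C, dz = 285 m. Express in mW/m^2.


q = k * dT / dz * 1000
= 3.63 * 37.4 / 285 * 1000
= 0.476358 * 1000
= 476.3579 mW/m^2

476.3579


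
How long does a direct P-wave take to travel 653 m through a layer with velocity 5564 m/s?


t = x / V
= 653 / 5564
= 0.1174 s

0.1174


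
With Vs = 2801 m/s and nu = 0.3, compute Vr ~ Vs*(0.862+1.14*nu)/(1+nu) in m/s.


Numerator factor = 0.862 + 1.14*0.3 = 1.204
Denominator = 1 + 0.3 = 1.3
Vr = 2801 * 1.204 / 1.3 = 2594.16 m/s

2594.16


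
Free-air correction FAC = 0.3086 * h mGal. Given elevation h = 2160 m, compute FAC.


FAC = 0.3086 * h
= 0.3086 * 2160
= 666.576 mGal

666.576


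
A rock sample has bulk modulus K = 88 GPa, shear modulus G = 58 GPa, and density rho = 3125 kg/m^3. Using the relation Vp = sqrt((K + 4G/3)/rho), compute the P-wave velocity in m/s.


First compute the effective modulus:
K + 4G/3 = 88e9 + 4*58e9/3 = 165333333333.33 Pa
Then divide by density:
165333333333.33 / 3125 = 52906666.6667 Pa/(kg/m^3)
Take the square root:
Vp = sqrt(52906666.6667) = 7273.7 m/s

7273.7


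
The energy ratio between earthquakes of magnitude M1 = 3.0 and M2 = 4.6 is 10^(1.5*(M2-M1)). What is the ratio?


M2 - M1 = 4.6 - 3.0 = 1.6
1.5 * 1.6 = 2.4
ratio = 10^2.4 = 251.19

251.19


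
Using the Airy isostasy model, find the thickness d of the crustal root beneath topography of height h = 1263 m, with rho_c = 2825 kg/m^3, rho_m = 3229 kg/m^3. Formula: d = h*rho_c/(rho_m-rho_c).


rho_m - rho_c = 3229 - 2825 = 404
d = 1263 * 2825 / 404
= 3567975 / 404
= 8831.62 m

8831.62


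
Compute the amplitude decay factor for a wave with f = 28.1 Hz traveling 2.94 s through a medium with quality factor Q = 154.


pi*f*t/Q = pi*28.1*2.94/154 = 1.685322
A/A0 = exp(-1.685322) = 0.185385

0.185385


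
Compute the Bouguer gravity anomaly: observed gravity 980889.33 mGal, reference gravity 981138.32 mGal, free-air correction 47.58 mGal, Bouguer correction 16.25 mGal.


BA = g_obs - g_ref + FAC - BC
= 980889.33 - 981138.32 + 47.58 - 16.25
= -217.66 mGal

-217.66


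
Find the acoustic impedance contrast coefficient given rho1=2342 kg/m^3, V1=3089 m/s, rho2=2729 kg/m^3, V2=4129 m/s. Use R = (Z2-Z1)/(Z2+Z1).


Z1 = 2342 * 3089 = 7234438
Z2 = 2729 * 4129 = 11268041
R = (11268041 - 7234438) / (11268041 + 7234438) = 4033603 / 18502479 = 0.218

0.218


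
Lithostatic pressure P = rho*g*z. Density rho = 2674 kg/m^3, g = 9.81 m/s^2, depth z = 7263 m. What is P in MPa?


P = rho * g * z / 1e6
= 2674 * 9.81 * 7263 / 1e6
= 190522580.22 / 1e6
= 190.5226 MPa

190.5226


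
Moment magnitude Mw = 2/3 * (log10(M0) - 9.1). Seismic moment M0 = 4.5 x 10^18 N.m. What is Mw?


log10(M0) = log10(4.5 x 10^18) = 18.6532
Mw = 2/3 * (18.6532 - 9.1)
= 2/3 * 9.5532
= 6.37

6.37


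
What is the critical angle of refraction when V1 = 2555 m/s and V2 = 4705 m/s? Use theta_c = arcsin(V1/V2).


V1/V2 = 2555/4705 = 0.543039
theta_c = arcsin(0.543039) = 32.8908 degrees

32.8908


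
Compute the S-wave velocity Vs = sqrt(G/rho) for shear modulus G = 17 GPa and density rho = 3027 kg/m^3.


Convert G to Pa: G = 17e9 Pa
Compute G/rho = 17e9 / 3027 = 5616121.5725
Vs = sqrt(5616121.5725) = 2369.84 m/s

2369.84


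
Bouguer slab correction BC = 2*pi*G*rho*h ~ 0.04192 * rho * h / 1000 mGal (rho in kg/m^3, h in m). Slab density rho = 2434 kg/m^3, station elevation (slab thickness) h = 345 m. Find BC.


BC = 0.04192 * rho * h / 1000
= 0.04192 * 2434 * 345 / 1000
= 35.2015 mGal

35.2015


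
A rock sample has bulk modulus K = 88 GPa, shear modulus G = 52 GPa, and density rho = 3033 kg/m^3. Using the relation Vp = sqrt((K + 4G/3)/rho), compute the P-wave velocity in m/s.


First compute the effective modulus:
K + 4G/3 = 88e9 + 4*52e9/3 = 157333333333.33 Pa
Then divide by density:
157333333333.33 / 3033 = 51873832.2893 Pa/(kg/m^3)
Take the square root:
Vp = sqrt(51873832.2893) = 7202.35 m/s

7202.35


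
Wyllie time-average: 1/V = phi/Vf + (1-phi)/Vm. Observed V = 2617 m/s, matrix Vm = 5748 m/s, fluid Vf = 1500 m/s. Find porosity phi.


1/V - 1/Vm = 1/2617 - 1/5748 = 0.00020814
1/Vf - 1/Vm = 1/1500 - 1/5748 = 0.00049269
phi = 0.00020814 / 0.00049269 = 0.4225

0.4225


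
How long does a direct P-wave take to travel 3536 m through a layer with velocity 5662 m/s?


t = x / V
= 3536 / 5662
= 0.6245 s

0.6245


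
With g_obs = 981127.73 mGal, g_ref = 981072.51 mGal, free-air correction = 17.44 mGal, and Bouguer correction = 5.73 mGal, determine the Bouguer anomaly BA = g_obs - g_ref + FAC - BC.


BA = g_obs - g_ref + FAC - BC
= 981127.73 - 981072.51 + 17.44 - 5.73
= 66.93 mGal

66.93


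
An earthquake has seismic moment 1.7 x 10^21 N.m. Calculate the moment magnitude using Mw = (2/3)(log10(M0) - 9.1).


log10(M0) = log10(1.7 x 10^21) = 21.2304
Mw = 2/3 * (21.2304 - 9.1)
= 2/3 * 12.1304
= 8.09

8.09


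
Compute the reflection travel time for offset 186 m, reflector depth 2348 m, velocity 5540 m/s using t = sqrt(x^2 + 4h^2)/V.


x^2 + 4h^2 = 186^2 + 4*2348^2 = 34596 + 22052416 = 22087012
sqrt(22087012) = 4699.6821
t = 4699.6821 / 5540 = 0.8483 s

0.8483


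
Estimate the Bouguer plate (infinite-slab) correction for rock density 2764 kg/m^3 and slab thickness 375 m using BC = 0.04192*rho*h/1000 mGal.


BC = 0.04192 * rho * h / 1000
= 0.04192 * 2764 * 375 / 1000
= 43.4501 mGal

43.4501


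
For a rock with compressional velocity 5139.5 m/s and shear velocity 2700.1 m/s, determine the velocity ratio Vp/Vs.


Vp/Vs = 5139.5 / 2700.1
= 1.9034

1.9034


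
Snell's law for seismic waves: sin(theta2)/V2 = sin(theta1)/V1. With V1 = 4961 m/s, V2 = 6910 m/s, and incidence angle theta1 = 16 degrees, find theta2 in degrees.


sin(theta1) = sin(16 deg) = 0.275637
sin(theta2) = V2/V1 * sin(theta1) = 6910/4961 * 0.275637 = 0.383925
theta2 = arcsin(0.383925) = 22.577 degrees

22.577


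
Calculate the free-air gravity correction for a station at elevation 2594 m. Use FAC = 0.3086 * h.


FAC = 0.3086 * h
= 0.3086 * 2594
= 800.5084 mGal

800.5084


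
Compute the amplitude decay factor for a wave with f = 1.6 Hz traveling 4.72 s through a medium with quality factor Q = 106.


pi*f*t/Q = pi*1.6*4.72/106 = 0.223824
A/A0 = exp(-0.223824) = 0.799456

0.799456


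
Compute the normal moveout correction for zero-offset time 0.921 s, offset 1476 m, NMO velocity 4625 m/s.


x/Vnmo = 1476/4625 = 0.319135
(x/Vnmo)^2 = 0.101847
t0^2 = 0.848241
sqrt(0.848241 + 0.101847) = 0.974725
dt = 0.974725 - 0.921 = 0.053725

0.053725


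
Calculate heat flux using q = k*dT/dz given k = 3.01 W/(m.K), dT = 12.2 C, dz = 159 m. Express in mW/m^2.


q = k * dT / dz * 1000
= 3.01 * 12.2 / 159 * 1000
= 0.230956 * 1000
= 230.956 mW/m^2

230.956


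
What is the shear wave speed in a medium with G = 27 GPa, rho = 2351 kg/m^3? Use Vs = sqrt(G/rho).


Convert G to Pa: G = 27e9 Pa
Compute G/rho = 27e9 / 2351 = 11484474.6916
Vs = sqrt(11484474.6916) = 3388.88 m/s

3388.88


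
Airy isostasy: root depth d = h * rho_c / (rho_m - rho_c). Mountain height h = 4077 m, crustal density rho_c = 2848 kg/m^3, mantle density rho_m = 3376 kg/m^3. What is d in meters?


rho_m - rho_c = 3376 - 2848 = 528
d = 4077 * 2848 / 528
= 11611296 / 528
= 21991.09 m

21991.09


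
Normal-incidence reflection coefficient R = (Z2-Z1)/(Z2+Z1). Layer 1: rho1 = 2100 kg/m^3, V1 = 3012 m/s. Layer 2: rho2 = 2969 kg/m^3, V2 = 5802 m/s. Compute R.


Z1 = 2100 * 3012 = 6325200
Z2 = 2969 * 5802 = 17226138
R = (17226138 - 6325200) / (17226138 + 6325200) = 10900938 / 23551338 = 0.4629

0.4629


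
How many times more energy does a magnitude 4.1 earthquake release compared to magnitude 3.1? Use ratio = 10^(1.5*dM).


M2 - M1 = 4.1 - 3.1 = 1.0
1.5 * 1.0 = 1.5
ratio = 10^1.5 = 31.62

31.62


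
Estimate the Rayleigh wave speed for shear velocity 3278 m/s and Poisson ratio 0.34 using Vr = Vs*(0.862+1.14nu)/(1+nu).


Numerator factor = 0.862 + 1.14*0.34 = 1.2496
Denominator = 1 + 0.34 = 1.34
Vr = 3278 * 1.2496 / 1.34 = 3056.86 m/s

3056.86


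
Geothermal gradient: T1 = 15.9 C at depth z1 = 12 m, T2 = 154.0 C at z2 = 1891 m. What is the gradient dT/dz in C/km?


dT = 154.0 - 15.9 = 138.1 C
dz = 1891 - 12 = 1879 m
gradient = dT/dz * 1000 = 138.1/1879 * 1000 = 73.4965 C/km

73.4965


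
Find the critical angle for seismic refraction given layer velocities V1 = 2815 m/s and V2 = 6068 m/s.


V1/V2 = 2815/6068 = 0.463909
theta_c = arcsin(0.463909) = 27.6396 degrees

27.6396


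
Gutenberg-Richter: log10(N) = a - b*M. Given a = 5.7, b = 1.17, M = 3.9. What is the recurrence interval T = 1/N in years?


log10(N) = 5.7 - 1.17*3.9 = 1.137
N = 10^1.137 = 13.708818
T = 1/N = 1/13.708818 = 0.0729 years

0.0729


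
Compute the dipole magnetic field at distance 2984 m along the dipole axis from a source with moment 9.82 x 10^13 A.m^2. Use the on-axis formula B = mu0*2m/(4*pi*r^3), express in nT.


m = 9.82 x 10^13 = 98200000000000 A.m^2
2m = 196400000000000 A.m^2
r^3 = 2984^3 = 26570299904
B = (4pi*10^-7) * 196400000000000 / (4*pi * 26570299904) * 1e9
= 246803518.866014 / 333892235928.34 * 1e9
= 739171.1825 nT

739171.1825


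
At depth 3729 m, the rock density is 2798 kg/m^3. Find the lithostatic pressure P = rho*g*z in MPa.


P = rho * g * z / 1e6
= 2798 * 9.81 * 3729 / 1e6
= 102355009.02 / 1e6
= 102.355 MPa

102.355


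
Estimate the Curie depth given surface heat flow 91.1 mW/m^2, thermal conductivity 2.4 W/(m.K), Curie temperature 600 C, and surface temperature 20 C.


T_Curie - T_surf = 600 - 20 = 580 C
Convert q to W/m^2: 91.1 mW/m^2 = 0.0911 W/m^2
d = 580 * 2.4 / 0.0911 = 15279.91 m

15279.91


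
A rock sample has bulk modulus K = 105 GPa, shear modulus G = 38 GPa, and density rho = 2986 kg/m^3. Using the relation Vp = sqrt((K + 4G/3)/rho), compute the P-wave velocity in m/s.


First compute the effective modulus:
K + 4G/3 = 105e9 + 4*38e9/3 = 155666666666.67 Pa
Then divide by density:
155666666666.67 / 2986 = 52132172.3599 Pa/(kg/m^3)
Take the square root:
Vp = sqrt(52132172.3599) = 7220.26 m/s

7220.26


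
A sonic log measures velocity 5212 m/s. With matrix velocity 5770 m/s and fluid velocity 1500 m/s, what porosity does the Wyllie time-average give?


1/V - 1/Vm = 1/5212 - 1/5770 = 1.855e-05
1/Vf - 1/Vm = 1/1500 - 1/5770 = 0.00049336
phi = 1.855e-05 / 0.00049336 = 0.0376

0.0376


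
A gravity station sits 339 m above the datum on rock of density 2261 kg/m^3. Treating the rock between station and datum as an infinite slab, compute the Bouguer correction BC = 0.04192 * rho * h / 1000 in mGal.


BC = 0.04192 * rho * h / 1000
= 0.04192 * 2261 * 339 / 1000
= 32.1308 mGal

32.1308


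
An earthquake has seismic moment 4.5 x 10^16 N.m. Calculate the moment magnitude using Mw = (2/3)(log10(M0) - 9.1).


log10(M0) = log10(4.5 x 10^16) = 16.6532
Mw = 2/3 * (16.6532 - 9.1)
= 2/3 * 7.5532
= 5.04

5.04


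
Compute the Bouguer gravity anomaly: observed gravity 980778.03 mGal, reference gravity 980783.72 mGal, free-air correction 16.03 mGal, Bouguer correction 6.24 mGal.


BA = g_obs - g_ref + FAC - BC
= 980778.03 - 980783.72 + 16.03 - 6.24
= 4.1 mGal

4.1


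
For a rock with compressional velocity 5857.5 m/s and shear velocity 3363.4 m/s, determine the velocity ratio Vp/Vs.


Vp/Vs = 5857.5 / 3363.4
= 1.7415

1.7415


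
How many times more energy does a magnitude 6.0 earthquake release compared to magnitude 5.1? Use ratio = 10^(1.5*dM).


M2 - M1 = 6.0 - 5.1 = 0.9
1.5 * 0.9 = 1.35
ratio = 10^1.35 = 22.39

22.39


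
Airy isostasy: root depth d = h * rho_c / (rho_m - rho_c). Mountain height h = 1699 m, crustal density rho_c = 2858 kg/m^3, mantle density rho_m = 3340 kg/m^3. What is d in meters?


rho_m - rho_c = 3340 - 2858 = 482
d = 1699 * 2858 / 482
= 4855742 / 482
= 10074.15 m

10074.15


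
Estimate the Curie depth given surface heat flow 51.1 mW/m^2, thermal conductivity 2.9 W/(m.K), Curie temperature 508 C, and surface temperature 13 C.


T_Curie - T_surf = 508 - 13 = 495 C
Convert q to W/m^2: 51.1 mW/m^2 = 0.0511 W/m^2
d = 495 * 2.9 / 0.0511 = 28091.98 m

28091.98


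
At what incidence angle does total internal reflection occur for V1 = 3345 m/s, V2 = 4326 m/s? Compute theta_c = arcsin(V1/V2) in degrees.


V1/V2 = 3345/4326 = 0.773232
theta_c = arcsin(0.773232) = 50.645 degrees

50.645


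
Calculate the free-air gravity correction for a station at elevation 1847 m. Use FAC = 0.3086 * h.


FAC = 0.3086 * h
= 0.3086 * 1847
= 569.9842 mGal

569.9842


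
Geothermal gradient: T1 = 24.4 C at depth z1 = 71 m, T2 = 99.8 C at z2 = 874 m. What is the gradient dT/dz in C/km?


dT = 99.8 - 24.4 = 75.4 C
dz = 874 - 71 = 803 m
gradient = dT/dz * 1000 = 75.4/803 * 1000 = 93.8979 C/km

93.8979


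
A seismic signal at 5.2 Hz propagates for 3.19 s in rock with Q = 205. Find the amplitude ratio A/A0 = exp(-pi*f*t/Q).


pi*f*t/Q = pi*5.2*3.19/205 = 0.254208
A/A0 = exp(-0.254208) = 0.77553

0.77553


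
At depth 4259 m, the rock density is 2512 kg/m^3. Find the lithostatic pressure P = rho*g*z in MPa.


P = rho * g * z / 1e6
= 2512 * 9.81 * 4259 / 1e6
= 104953344.48 / 1e6
= 104.9533 MPa

104.9533


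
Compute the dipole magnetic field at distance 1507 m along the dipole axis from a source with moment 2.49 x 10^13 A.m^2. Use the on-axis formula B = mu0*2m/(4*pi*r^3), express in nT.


m = 2.49 x 10^13 = 24900000000000 A.m^2
2m = 49800000000000 A.m^2
r^3 = 1507^3 = 3422470843
B = (4pi*10^-7) * 49800000000000 / (4*pi * 3422470843) * 1e9
= 62580525.659509 / 43008037029.98 * 1e9
= 1455089.0945 nT

1455089.0945


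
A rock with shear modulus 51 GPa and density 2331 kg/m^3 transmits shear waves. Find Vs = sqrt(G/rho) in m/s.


Convert G to Pa: G = 51e9 Pa
Compute G/rho = 51e9 / 2331 = 21879021.879
Vs = sqrt(21879021.879) = 4677.5 m/s

4677.5


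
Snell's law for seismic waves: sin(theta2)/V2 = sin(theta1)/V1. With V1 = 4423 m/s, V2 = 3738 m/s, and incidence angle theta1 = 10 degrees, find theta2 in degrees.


sin(theta1) = sin(10 deg) = 0.173648
sin(theta2) = V2/V1 * sin(theta1) = 3738/4423 * 0.173648 = 0.146755
theta2 = arcsin(0.146755) = 8.4389 degrees

8.4389


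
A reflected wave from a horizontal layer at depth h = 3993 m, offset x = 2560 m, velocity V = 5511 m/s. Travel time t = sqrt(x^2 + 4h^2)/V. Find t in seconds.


x^2 + 4h^2 = 2560^2 + 4*3993^2 = 6553600 + 63776196 = 70329796
sqrt(70329796) = 8386.2862
t = 8386.2862 / 5511 = 1.5217 s

1.5217


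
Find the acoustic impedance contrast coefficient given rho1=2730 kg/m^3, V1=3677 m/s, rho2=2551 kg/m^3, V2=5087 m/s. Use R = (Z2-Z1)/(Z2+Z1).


Z1 = 2730 * 3677 = 10038210
Z2 = 2551 * 5087 = 12976937
R = (12976937 - 10038210) / (12976937 + 10038210) = 2938727 / 23015147 = 0.1277

0.1277


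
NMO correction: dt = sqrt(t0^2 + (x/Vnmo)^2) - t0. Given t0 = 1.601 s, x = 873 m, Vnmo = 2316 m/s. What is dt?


x/Vnmo = 873/2316 = 0.376943
(x/Vnmo)^2 = 0.142086
t0^2 = 2.563201
sqrt(2.563201 + 0.142086) = 1.644776
dt = 1.644776 - 1.601 = 0.043776

0.043776


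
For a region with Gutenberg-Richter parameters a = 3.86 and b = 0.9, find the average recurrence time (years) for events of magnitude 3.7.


log10(N) = 3.86 - 0.9*3.7 = 0.53
N = 10^0.53 = 3.388442
T = 1/N = 1/3.388442 = 0.2951 years

0.2951


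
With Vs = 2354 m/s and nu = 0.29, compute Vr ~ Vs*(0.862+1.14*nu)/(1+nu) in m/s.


Numerator factor = 0.862 + 1.14*0.29 = 1.1926
Denominator = 1 + 0.29 = 1.29
Vr = 2354 * 1.1926 / 1.29 = 2176.26 m/s

2176.26


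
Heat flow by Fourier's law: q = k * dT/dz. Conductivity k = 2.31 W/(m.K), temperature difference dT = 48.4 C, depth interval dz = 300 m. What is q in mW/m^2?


q = k * dT / dz * 1000
= 2.31 * 48.4 / 300 * 1000
= 0.37268 * 1000
= 372.68 mW/m^2

372.68


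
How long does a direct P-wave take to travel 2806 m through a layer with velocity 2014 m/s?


t = x / V
= 2806 / 2014
= 1.3932 s

1.3932


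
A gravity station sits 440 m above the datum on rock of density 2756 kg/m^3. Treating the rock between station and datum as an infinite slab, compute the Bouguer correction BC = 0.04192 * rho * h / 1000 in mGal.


BC = 0.04192 * rho * h / 1000
= 0.04192 * 2756 * 440 / 1000
= 50.8339 mGal

50.8339


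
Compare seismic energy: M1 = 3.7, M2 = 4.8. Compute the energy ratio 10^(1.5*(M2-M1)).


M2 - M1 = 4.8 - 3.7 = 1.1
1.5 * 1.1 = 1.65
ratio = 10^1.65 = 44.67

44.67


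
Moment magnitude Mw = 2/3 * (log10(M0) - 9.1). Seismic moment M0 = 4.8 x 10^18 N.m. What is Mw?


log10(M0) = log10(4.8 x 10^18) = 18.6812
Mw = 2/3 * (18.6812 - 9.1)
= 2/3 * 9.5812
= 6.39

6.39


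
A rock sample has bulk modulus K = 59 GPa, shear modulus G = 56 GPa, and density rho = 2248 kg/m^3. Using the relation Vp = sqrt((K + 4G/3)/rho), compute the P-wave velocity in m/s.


First compute the effective modulus:
K + 4G/3 = 59e9 + 4*56e9/3 = 133666666666.67 Pa
Then divide by density:
133666666666.67 / 2248 = 59460260.9727 Pa/(kg/m^3)
Take the square root:
Vp = sqrt(59460260.9727) = 7711.05 m/s

7711.05


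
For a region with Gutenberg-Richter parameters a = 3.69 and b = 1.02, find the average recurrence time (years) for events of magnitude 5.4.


log10(N) = 3.69 - 1.02*5.4 = -1.818
N = 10^-1.818 = 0.015205
T = 1/N = 1/0.015205 = 65.7658 years

65.7658


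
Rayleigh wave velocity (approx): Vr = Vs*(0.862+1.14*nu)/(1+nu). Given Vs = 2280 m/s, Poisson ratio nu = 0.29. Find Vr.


Numerator factor = 0.862 + 1.14*0.29 = 1.1926
Denominator = 1 + 0.29 = 1.29
Vr = 2280 * 1.1926 / 1.29 = 2107.85 m/s

2107.85


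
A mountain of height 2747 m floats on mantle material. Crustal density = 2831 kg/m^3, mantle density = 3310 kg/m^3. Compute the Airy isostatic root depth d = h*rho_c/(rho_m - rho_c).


rho_m - rho_c = 3310 - 2831 = 479
d = 2747 * 2831 / 479
= 7776757 / 479
= 16235.4 m

16235.4


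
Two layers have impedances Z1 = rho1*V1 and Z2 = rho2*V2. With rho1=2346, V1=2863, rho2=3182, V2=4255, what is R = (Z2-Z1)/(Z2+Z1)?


Z1 = 2346 * 2863 = 6716598
Z2 = 3182 * 4255 = 13539410
R = (13539410 - 6716598) / (13539410 + 6716598) = 6822812 / 20256008 = 0.3368

0.3368


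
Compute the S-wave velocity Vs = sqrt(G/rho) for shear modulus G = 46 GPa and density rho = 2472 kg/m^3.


Convert G to Pa: G = 46e9 Pa
Compute G/rho = 46e9 / 2472 = 18608414.2395
Vs = sqrt(18608414.2395) = 4313.75 m/s

4313.75


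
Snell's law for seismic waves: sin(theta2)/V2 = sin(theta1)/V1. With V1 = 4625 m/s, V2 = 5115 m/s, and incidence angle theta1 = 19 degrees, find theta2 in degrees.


sin(theta1) = sin(19 deg) = 0.325568
sin(theta2) = V2/V1 * sin(theta1) = 5115/4625 * 0.325568 = 0.360061
theta2 = arcsin(0.360061) = 21.1039 degrees

21.1039


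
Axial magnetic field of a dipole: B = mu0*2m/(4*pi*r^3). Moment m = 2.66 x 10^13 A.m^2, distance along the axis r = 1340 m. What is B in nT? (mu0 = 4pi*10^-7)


m = 2.66 x 10^13 = 26600000000000 A.m^2
2m = 53200000000000 A.m^2
r^3 = 1340^3 = 2406104000
B = (4pi*10^-7) * 53200000000000 / (4*pi * 2406104000) * 1e9
= 66853091.668391 / 30235994600.69 * 1e9
= 2211043.2467 nT

2211043.2467


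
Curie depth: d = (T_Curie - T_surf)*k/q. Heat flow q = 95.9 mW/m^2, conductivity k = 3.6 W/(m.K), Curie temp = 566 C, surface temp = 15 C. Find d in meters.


T_Curie - T_surf = 566 - 15 = 551 C
Convert q to W/m^2: 95.9 mW/m^2 = 0.0959 W/m^2
d = 551 * 3.6 / 0.0959 = 20684.05 m

20684.05


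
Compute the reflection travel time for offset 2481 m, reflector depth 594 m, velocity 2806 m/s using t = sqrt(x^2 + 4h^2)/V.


x^2 + 4h^2 = 2481^2 + 4*594^2 = 6155361 + 1411344 = 7566705
sqrt(7566705) = 2750.7644
t = 2750.7644 / 2806 = 0.9803 s

0.9803


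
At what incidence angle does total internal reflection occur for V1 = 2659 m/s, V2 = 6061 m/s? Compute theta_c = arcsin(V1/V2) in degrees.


V1/V2 = 2659/6061 = 0.438706
theta_c = arcsin(0.438706) = 26.0214 degrees

26.0214


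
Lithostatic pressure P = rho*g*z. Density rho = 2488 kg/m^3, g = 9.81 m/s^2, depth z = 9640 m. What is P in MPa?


P = rho * g * z / 1e6
= 2488 * 9.81 * 9640 / 1e6
= 235286179.2 / 1e6
= 235.2862 MPa

235.2862


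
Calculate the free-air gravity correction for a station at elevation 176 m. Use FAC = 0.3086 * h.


FAC = 0.3086 * h
= 0.3086 * 176
= 54.3136 mGal

54.3136


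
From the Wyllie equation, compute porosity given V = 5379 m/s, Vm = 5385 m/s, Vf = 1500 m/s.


1/V - 1/Vm = 1/5379 - 1/5385 = 2.1e-07
1/Vf - 1/Vm = 1/1500 - 1/5385 = 0.00048097
phi = 2.1e-07 / 0.00048097 = 0.0004

4.000000e-04


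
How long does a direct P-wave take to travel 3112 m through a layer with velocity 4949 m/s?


t = x / V
= 3112 / 4949
= 0.6288 s

0.6288


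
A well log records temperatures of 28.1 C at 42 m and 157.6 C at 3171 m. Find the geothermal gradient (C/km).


dT = 157.6 - 28.1 = 129.5 C
dz = 3171 - 42 = 3129 m
gradient = dT/dz * 1000 = 129.5/3129 * 1000 = 41.387 C/km

41.387


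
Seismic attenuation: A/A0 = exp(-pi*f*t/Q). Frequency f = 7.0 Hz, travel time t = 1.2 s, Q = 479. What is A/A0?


pi*f*t/Q = pi*7.0*1.2/479 = 0.055093
A/A0 = exp(-0.055093) = 0.946397

0.946397


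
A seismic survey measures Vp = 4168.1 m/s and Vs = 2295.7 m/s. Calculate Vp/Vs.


Vp/Vs = 4168.1 / 2295.7
= 1.8156

1.8156


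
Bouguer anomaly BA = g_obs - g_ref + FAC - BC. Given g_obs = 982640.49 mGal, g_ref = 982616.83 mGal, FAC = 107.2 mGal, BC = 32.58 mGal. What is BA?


BA = g_obs - g_ref + FAC - BC
= 982640.49 - 982616.83 + 107.2 - 32.58
= 98.28 mGal

98.28


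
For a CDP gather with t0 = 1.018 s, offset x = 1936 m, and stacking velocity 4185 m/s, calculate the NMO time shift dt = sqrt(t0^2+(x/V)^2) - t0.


x/Vnmo = 1936/4185 = 0.462605
(x/Vnmo)^2 = 0.214003
t0^2 = 1.036324
sqrt(1.036324 + 0.214003) = 1.11818
dt = 1.11818 - 1.018 = 0.10018

0.10018


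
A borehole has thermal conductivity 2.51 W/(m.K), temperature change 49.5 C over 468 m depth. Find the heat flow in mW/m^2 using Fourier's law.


q = k * dT / dz * 1000
= 2.51 * 49.5 / 468 * 1000
= 0.265481 * 1000
= 265.4808 mW/m^2

265.4808


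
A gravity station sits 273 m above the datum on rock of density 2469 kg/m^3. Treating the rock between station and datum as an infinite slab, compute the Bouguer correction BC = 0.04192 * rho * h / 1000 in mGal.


BC = 0.04192 * rho * h / 1000
= 0.04192 * 2469 * 273 / 1000
= 28.2556 mGal

28.2556


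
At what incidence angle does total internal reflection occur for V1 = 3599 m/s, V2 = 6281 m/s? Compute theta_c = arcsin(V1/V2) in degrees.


V1/V2 = 3599/6281 = 0.572998
theta_c = arcsin(0.572998) = 34.9595 degrees

34.9595


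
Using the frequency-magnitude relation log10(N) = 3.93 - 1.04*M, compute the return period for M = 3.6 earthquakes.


log10(N) = 3.93 - 1.04*3.6 = 0.186
N = 10^0.186 = 1.534617
T = 1/N = 1/1.534617 = 0.6516 years

0.6516


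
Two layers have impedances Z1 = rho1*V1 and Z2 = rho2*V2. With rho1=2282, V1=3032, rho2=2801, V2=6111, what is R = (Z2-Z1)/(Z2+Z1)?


Z1 = 2282 * 3032 = 6919024
Z2 = 2801 * 6111 = 17116911
R = (17116911 - 6919024) / (17116911 + 6919024) = 10197887 / 24035935 = 0.4243

0.4243


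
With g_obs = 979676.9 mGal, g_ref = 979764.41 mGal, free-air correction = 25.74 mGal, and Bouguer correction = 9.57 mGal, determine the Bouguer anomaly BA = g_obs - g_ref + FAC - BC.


BA = g_obs - g_ref + FAC - BC
= 979676.9 - 979764.41 + 25.74 - 9.57
= -71.34 mGal

-71.34


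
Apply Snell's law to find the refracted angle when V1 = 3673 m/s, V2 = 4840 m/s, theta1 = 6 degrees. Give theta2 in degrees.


sin(theta1) = sin(6 deg) = 0.104528
sin(theta2) = V2/V1 * sin(theta1) = 4840/3673 * 0.104528 = 0.13774
theta2 = arcsin(0.13774) = 7.9171 degrees

7.9171


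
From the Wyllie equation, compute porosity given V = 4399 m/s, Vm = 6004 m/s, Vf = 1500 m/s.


1/V - 1/Vm = 1/4399 - 1/6004 = 6.077e-05
1/Vf - 1/Vm = 1/1500 - 1/6004 = 0.00050011
phi = 6.077e-05 / 0.00050011 = 0.1215

0.1215


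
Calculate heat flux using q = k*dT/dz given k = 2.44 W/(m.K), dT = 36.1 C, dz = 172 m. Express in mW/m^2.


q = k * dT / dz * 1000
= 2.44 * 36.1 / 172 * 1000
= 0.512116 * 1000
= 512.1163 mW/m^2

512.1163


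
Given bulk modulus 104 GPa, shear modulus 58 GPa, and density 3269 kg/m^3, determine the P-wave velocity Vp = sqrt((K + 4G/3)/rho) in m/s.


First compute the effective modulus:
K + 4G/3 = 104e9 + 4*58e9/3 = 181333333333.33 Pa
Then divide by density:
181333333333.33 / 3269 = 55470582.2372 Pa/(kg/m^3)
Take the square root:
Vp = sqrt(55470582.2372) = 7447.86 m/s

7447.86


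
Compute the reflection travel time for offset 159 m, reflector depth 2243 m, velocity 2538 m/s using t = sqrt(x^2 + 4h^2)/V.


x^2 + 4h^2 = 159^2 + 4*2243^2 = 25281 + 20124196 = 20149477
sqrt(20149477) = 4488.8169
t = 4488.8169 / 2538 = 1.7686 s

1.7686


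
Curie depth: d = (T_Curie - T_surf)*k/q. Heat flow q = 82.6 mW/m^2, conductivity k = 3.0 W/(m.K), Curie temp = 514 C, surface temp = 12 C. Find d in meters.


T_Curie - T_surf = 514 - 12 = 502 C
Convert q to W/m^2: 82.6 mW/m^2 = 0.0826 W/m^2
d = 502 * 3.0 / 0.0826 = 18232.45 m

18232.45


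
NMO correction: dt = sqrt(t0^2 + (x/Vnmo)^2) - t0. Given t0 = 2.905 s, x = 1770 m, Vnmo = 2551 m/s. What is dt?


x/Vnmo = 1770/2551 = 0.693846
(x/Vnmo)^2 = 0.481422
t0^2 = 8.439025
sqrt(8.439025 + 0.481422) = 2.986712
dt = 2.986712 - 2.905 = 0.081712

0.081712


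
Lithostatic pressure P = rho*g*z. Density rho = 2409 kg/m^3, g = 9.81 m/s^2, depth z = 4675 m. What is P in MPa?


P = rho * g * z / 1e6
= 2409 * 9.81 * 4675 / 1e6
= 110480955.75 / 1e6
= 110.481 MPa

110.481


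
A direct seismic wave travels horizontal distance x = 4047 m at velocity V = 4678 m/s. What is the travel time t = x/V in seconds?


t = x / V
= 4047 / 4678
= 0.8651 s

0.8651


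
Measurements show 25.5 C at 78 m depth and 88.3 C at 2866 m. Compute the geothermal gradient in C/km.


dT = 88.3 - 25.5 = 62.8 C
dz = 2866 - 78 = 2788 m
gradient = dT/dz * 1000 = 62.8/2788 * 1000 = 22.5251 C/km

22.5251


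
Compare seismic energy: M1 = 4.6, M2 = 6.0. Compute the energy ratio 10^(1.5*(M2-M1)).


M2 - M1 = 6.0 - 4.6 = 1.4
1.5 * 1.4 = 2.1
ratio = 10^2.1 = 125.89

125.89


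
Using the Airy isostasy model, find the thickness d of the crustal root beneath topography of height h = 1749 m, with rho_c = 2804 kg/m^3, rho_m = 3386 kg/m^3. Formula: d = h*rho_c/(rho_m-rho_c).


rho_m - rho_c = 3386 - 2804 = 582
d = 1749 * 2804 / 582
= 4904196 / 582
= 8426.45 m

8426.45


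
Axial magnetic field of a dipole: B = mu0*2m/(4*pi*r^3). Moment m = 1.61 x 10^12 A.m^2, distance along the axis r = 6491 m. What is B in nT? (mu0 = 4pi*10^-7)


m = 1.61 x 10^12 = 1610000000000 A.m^2
2m = 3220000000000 A.m^2
r^3 = 6491^3 = 273485828771
B = (4pi*10^-7) * 3220000000000 / (4*pi * 273485828771) * 1e9
= 4046371.337824 / 3436724282111.56 * 1e9
= 1177.3919 nT

1177.3919


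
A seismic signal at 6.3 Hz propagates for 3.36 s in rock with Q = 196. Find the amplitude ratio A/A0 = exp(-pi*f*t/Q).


pi*f*t/Q = pi*6.3*3.36/196 = 0.339292
A/A0 = exp(-0.339292) = 0.712274

0.712274


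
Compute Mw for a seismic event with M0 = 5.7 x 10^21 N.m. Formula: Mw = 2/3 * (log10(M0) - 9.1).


log10(M0) = log10(5.7 x 10^21) = 21.7559
Mw = 2/3 * (21.7559 - 9.1)
= 2/3 * 12.6559
= 8.44

8.44


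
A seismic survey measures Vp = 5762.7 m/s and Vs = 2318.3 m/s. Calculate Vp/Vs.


Vp/Vs = 5762.7 / 2318.3
= 2.4857

2.4857


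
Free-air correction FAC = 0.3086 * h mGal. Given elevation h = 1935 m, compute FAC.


FAC = 0.3086 * h
= 0.3086 * 1935
= 597.141 mGal

597.141


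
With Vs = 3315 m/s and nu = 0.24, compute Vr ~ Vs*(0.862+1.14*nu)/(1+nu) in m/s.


Numerator factor = 0.862 + 1.14*0.24 = 1.1356
Denominator = 1 + 0.24 = 1.24
Vr = 3315 * 1.1356 / 1.24 = 3035.9 m/s

3035.9


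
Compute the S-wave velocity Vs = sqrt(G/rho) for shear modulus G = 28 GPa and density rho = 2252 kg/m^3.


Convert G to Pa: G = 28e9 Pa
Compute G/rho = 28e9 / 2252 = 12433392.54
Vs = sqrt(12433392.54) = 3526.1 m/s

3526.1


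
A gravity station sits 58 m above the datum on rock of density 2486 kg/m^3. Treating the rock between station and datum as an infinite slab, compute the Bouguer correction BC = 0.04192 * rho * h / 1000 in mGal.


BC = 0.04192 * rho * h / 1000
= 0.04192 * 2486 * 58 / 1000
= 6.0444 mGal

6.0444


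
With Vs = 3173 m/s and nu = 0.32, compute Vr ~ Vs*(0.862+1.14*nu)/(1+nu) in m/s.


Numerator factor = 0.862 + 1.14*0.32 = 1.2268
Denominator = 1 + 0.32 = 1.32
Vr = 3173 * 1.2268 / 1.32 = 2948.97 m/s

2948.97


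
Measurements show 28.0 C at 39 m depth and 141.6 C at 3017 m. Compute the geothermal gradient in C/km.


dT = 141.6 - 28.0 = 113.6 C
dz = 3017 - 39 = 2978 m
gradient = dT/dz * 1000 = 113.6/2978 * 1000 = 38.1464 C/km

38.1464


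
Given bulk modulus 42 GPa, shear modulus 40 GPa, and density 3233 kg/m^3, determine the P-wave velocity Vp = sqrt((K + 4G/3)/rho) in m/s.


First compute the effective modulus:
K + 4G/3 = 42e9 + 4*40e9/3 = 95333333333.33 Pa
Then divide by density:
95333333333.33 / 3233 = 29487576.0388 Pa/(kg/m^3)
Take the square root:
Vp = sqrt(29487576.0388) = 5430.25 m/s

5430.25


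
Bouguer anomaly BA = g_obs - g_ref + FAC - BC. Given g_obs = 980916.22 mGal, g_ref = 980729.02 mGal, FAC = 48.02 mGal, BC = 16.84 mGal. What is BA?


BA = g_obs - g_ref + FAC - BC
= 980916.22 - 980729.02 + 48.02 - 16.84
= 218.38 mGal

218.38


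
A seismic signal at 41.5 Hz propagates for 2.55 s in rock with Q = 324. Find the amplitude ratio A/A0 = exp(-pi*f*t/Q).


pi*f*t/Q = pi*41.5*2.55/324 = 1.026108
A/A0 = exp(-1.026108) = 0.358399

0.358399


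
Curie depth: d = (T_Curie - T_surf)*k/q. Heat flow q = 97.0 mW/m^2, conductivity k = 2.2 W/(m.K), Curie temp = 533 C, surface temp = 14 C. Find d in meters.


T_Curie - T_surf = 533 - 14 = 519 C
Convert q to W/m^2: 97.0 mW/m^2 = 0.097 W/m^2
d = 519 * 2.2 / 0.097 = 11771.13 m

11771.13


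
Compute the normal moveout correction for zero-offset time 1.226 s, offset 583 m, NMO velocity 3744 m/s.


x/Vnmo = 583/3744 = 0.155716
(x/Vnmo)^2 = 0.024247
t0^2 = 1.503076
sqrt(1.503076 + 0.024247) = 1.235849
dt = 1.235849 - 1.226 = 0.009849

0.009849


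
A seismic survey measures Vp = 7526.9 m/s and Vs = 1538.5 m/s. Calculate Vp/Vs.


Vp/Vs = 7526.9 / 1538.5
= 4.8924

4.8924


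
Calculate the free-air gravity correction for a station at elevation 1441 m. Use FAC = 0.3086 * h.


FAC = 0.3086 * h
= 0.3086 * 1441
= 444.6926 mGal

444.6926


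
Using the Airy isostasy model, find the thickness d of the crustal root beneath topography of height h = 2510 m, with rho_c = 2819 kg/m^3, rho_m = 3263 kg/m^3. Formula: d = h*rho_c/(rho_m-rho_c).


rho_m - rho_c = 3263 - 2819 = 444
d = 2510 * 2819 / 444
= 7075690 / 444
= 15936.24 m

15936.24


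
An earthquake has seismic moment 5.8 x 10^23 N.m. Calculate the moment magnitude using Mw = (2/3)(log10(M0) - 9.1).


log10(M0) = log10(5.8 x 10^23) = 23.7634
Mw = 2/3 * (23.7634 - 9.1)
= 2/3 * 14.6634
= 9.78

9.78


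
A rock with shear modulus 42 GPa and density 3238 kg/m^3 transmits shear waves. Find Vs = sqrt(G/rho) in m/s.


Convert G to Pa: G = 42e9 Pa
Compute G/rho = 42e9 / 3238 = 12970969.7344
Vs = sqrt(12970969.7344) = 3601.52 m/s

3601.52


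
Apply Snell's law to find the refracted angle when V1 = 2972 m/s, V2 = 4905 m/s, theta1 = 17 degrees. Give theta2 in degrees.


sin(theta1) = sin(17 deg) = 0.292372
sin(theta2) = V2/V1 * sin(theta1) = 4905/2972 * 0.292372 = 0.482531
theta2 = arcsin(0.482531) = 28.8509 degrees

28.8509


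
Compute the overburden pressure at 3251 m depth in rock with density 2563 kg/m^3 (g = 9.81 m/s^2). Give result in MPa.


P = rho * g * z / 1e6
= 2563 * 9.81 * 3251 / 1e6
= 81739990.53 / 1e6
= 81.74 MPa

81.74


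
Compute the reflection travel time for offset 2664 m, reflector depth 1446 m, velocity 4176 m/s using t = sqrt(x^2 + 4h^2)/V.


x^2 + 4h^2 = 2664^2 + 4*1446^2 = 7096896 + 8363664 = 15460560
sqrt(15460560) = 3931.9919
t = 3931.9919 / 4176 = 0.9416 s

0.9416


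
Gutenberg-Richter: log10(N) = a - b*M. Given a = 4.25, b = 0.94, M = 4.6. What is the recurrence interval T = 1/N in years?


log10(N) = 4.25 - 0.94*4.6 = -0.074
N = 10^-0.074 = 0.843335
T = 1/N = 1/0.843335 = 1.1858 years

1.1858


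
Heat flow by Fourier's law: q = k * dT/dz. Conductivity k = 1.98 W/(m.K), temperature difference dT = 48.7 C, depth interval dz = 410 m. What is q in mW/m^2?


q = k * dT / dz * 1000
= 1.98 * 48.7 / 410 * 1000
= 0.235185 * 1000
= 235.1854 mW/m^2

235.1854


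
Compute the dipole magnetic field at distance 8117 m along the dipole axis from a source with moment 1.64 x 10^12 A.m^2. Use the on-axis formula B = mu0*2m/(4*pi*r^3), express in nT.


m = 1.64 x 10^12 = 1640000000000 A.m^2
2m = 3280000000000 A.m^2
r^3 = 8117^3 = 534794137613
B = (4pi*10^-7) * 3280000000000 / (4*pi * 534794137613) * 1e9
= 4121769.56151 / 6720421335631.56 * 1e9
= 613.3201 nT

613.3201


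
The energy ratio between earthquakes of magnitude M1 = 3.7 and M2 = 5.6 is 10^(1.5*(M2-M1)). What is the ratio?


M2 - M1 = 5.6 - 3.7 = 1.9
1.5 * 1.9 = 2.85
ratio = 10^2.85 = 707.95

707.95


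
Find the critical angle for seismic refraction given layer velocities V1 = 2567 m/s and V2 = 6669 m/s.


V1/V2 = 2567/6669 = 0.384915
theta_c = arcsin(0.384915) = 22.6385 degrees

22.6385
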